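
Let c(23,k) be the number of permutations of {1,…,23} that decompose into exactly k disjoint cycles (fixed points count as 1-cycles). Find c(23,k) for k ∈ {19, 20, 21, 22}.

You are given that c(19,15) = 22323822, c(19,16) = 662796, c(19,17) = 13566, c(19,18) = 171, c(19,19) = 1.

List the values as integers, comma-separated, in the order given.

116896626, 2240315, 30107, 253

row 20: T[20][16]=19·662796+22323822=34916946  T[20][17]=19·13566+662796=920550  T[20][18]=19·171+13566=16815  T[20][19]=19·1+171=190  T[20][20]=19·0+1=1
row 21: T[21][17]=20·920550+34916946=53327946  T[21][18]=20·16815+920550=1256850  T[21][19]=20·190+16815=20615  T[21][20]=20·1+190=210  T[21][21]=20·0+1=1
row 22: T[22][18]=21·1256850+53327946=79721796  T[22][19]=21·20615+1256850=1689765  T[22][20]=21·210+20615=25025  T[22][21]=21·1+210=231  T[22][22]=21·0+1=1
row 23: T[23][19]=22·1689765+79721796=116896626  T[23][20]=22·25025+1689765=2240315  T[23][21]=22·231+25025=30107  T[23][22]=22·1+231=253
Read c(23,19) = 116896626, c(23,20) = 2240315, c(23,21) = 30107, c(23,22) = 253.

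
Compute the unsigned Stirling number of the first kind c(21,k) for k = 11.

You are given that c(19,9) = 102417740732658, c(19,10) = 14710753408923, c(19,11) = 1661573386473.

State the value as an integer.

1307535010540395

[20] T[20,10]:19*14710753408923+102417740732658=381922055502195 · T[20,11]:19*1661573386473+14710753408923=46280647751910
[21] T[21,11]:20*46280647751910+381922055502195=1307535010540395
Read c(21,11) = 1307535010540395.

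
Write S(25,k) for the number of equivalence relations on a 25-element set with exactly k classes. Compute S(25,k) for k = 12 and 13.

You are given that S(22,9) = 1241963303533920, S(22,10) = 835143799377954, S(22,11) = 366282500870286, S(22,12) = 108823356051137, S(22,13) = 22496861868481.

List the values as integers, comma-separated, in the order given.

362262620784874680, 114485073343744260

i=23: T(23,10)=1241963303533920+10·835143799377954=9593401297313460 | T(23,11)=835143799377954+11·366282500870286=4864251308951100 | T(23,12)=366282500870286+12·108823356051137=1672162773483930 | T(23,13)=108823356051137+13·22496861868481=401282560341390
i=24: T(24,11)=9593401297313460+11·4864251308951100=63100165695775560 | T(24,12)=4864251308951100+12·1672162773483930=24930204590758260 | T(24,13)=1672162773483930+13·401282560341390=6888836057922000
i=25: T(25,12)=63100165695775560+12·24930204590758260=362262620784874680 | T(25,13)=24930204590758260+13·6888836057922000=114485073343744260
Read S(25,12) = 362262620784874680, S(25,13) = 114485073343744260.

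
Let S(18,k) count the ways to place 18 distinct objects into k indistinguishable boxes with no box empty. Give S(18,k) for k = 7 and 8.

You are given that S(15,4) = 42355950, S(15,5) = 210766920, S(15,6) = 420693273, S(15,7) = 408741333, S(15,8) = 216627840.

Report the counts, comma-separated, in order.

i=16: T(16,5)=42355950+5·210766920=1096190550 | T(16,6)=210766920+6·420693273=2734926558 | T(16,7)=420693273+7·408741333=3281882604 | T(16,8)=408741333+8·216627840=2141764053
i=17: T(17,6)=1096190550+6·2734926558=17505749898 | T(17,7)=2734926558+7·3281882604=25708104786 | T(17,8)=3281882604+8·2141764053=20415995028
i=18: T(18,7)=17505749898+7·25708104786=197462483400 | T(18,8)=25708104786+8·20415995028=189036065010
Read S(18,7) = 197462483400, S(18,8) = 189036065010.

197462483400, 189036065010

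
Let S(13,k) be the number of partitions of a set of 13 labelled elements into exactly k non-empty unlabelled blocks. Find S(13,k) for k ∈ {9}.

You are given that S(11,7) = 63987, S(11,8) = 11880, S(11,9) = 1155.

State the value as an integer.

[12] T[12,8]:8*11880+63987=159027 · T[12,9]:9*1155+11880=22275
[13] T[13,9]:9*22275+159027=359502
Read S(13,9) = 359502.

359502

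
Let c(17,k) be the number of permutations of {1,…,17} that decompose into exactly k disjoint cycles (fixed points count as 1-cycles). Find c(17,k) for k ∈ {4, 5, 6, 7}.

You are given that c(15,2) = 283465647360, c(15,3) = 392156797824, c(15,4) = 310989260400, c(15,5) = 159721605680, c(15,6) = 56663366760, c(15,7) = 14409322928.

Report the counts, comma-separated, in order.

87077748875904, 48366009233424, 18861567058880, 5374523477960

@16  (16,3):392156797824·15+283465647360→6165817614720, (16,4):310989260400·15+392156797824→5056995703824, (16,5):159721605680·15+310989260400→2706813345600, (16,6):56663366760·15+159721605680→1009672107080, (16,7):14409322928·15+56663366760→272803210680
@17  (17,4):5056995703824·16+6165817614720→87077748875904, (17,5):2706813345600·16+5056995703824→48366009233424, (17,6):1009672107080·16+2706813345600→18861567058880, (17,7):272803210680·16+1009672107080→5374523477960
Read c(17,4) = 87077748875904, c(17,5) = 48366009233424, c(17,6) = 18861567058880, c(17,7) = 5374523477960.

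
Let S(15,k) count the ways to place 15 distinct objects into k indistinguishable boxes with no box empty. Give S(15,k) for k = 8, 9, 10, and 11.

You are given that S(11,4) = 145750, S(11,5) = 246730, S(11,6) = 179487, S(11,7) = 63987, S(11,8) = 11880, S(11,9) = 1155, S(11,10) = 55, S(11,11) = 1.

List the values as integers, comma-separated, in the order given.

@12  (12,5):246730·5+145750→1379400, (12,6):179487·6+246730→1323652, (12,7):63987·7+179487→627396, (12,8):11880·8+63987→159027, (12,9):1155·9+11880→22275, (12,10):55·10+1155→1705, (12,11):1·11+55→66
@13  (13,6):1323652·6+1379400→9321312, (13,7):627396·7+1323652→5715424, (13,8):159027·8+627396→1899612, (13,9):22275·9+159027→359502, (13,10):1705·10+22275→39325, (13,11):66·11+1705→2431
@14  (14,7):5715424·7+9321312→49329280, (14,8):1899612·8+5715424→20912320, (14,9):359502·9+1899612→5135130, (14,10):39325·10+359502→752752, (14,11):2431·11+39325→66066
@15  (15,8):20912320·8+49329280→216627840, (15,9):5135130·9+20912320→67128490, (15,10):752752·10+5135130→12662650, (15,11):66066·11+752752→1479478
Read S(15,8) = 216627840, S(15,9) = 67128490, S(15,10) = 12662650, S(15,11) = 1479478.

216627840, 67128490, 12662650, 1479478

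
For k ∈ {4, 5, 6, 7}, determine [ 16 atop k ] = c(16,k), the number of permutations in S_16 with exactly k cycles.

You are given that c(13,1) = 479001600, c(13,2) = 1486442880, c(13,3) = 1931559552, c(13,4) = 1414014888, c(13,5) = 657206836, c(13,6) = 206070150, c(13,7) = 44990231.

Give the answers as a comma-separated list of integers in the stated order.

5056995703824, 2706813345600, 1009672107080, 272803210680

i=14: T(14,2)=479001600+13·1486442880=19802759040 | T(14,3)=1486442880+13·1931559552=26596717056 | T(14,4)=1931559552+13·1414014888=20313753096 | T(14,5)=1414014888+13·657206836=9957703756 | T(14,6)=657206836+13·206070150=3336118786 | T(14,7)=206070150+13·44990231=790943153
i=15: T(15,3)=19802759040+14·26596717056=392156797824 | T(15,4)=26596717056+14·20313753096=310989260400 | T(15,5)=20313753096+14·9957703756=159721605680 | T(15,6)=9957703756+14·3336118786=56663366760 | T(15,7)=3336118786+14·790943153=14409322928
i=16: T(16,4)=392156797824+15·310989260400=5056995703824 | T(16,5)=310989260400+15·159721605680=2706813345600 | T(16,6)=159721605680+15·56663366760=1009672107080 | T(16,7)=56663366760+15·14409322928=272803210680
Read c(16,4) = 5056995703824, c(16,5) = 2706813345600, c(16,6) = 1009672107080, c(16,7) = 272803210680.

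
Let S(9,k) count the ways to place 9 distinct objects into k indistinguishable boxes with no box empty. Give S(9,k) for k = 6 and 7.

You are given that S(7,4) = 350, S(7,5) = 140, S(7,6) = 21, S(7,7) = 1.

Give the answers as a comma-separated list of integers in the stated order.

r8: T_8,5=5×140+350=1050; T_8,6=6×21+140=266; T_8,7=7×1+21=28
r9: T_9,6=6×266+1050=2646; T_9,7=7×28+266=462
Read S(9,6) = 2646, S(9,7) = 462.

2646, 462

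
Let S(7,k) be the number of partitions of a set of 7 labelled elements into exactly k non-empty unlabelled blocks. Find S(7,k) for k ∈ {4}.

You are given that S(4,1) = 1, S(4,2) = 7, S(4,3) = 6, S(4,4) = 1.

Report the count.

350

@5  (5,2):7·2+1→15, (5,3):6·3+7→25, (5,4):1·4+6→10
@6  (6,3):25·3+15→90, (6,4):10·4+25→65
@7  (7,4):65·4+90→350
Read S(7,4) = 350.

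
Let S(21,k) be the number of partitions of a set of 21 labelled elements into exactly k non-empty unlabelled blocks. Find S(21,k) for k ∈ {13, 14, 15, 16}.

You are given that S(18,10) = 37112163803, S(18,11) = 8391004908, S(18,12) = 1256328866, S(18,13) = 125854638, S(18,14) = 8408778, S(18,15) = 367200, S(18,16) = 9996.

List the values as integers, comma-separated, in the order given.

@19  (19,11):8391004908·11+37112163803→129413217791, (19,12):1256328866·12+8391004908→23466951300, (19,13):125854638·13+1256328866→2892439160, (19,14):8408778·14+125854638→243577530, (19,15):367200·15+8408778→13916778, (19,16):9996·16+367200→527136
@20  (20,12):23466951300·12+129413217791→411016633391, (20,13):2892439160·13+23466951300→61068660380, (20,14):243577530·14+2892439160→6302524580, (20,15):13916778·15+243577530→452329200, (20,16):527136·16+13916778→22350954
@21  (21,13):61068660380·13+411016633391→1204909218331, (21,14):6302524580·14+61068660380→149304004500, (21,15):452329200·15+6302524580→13087462580, (21,16):22350954·16+452329200→809944464
Read S(21,13) = 1204909218331, S(21,14) = 149304004500, S(21,15) = 13087462580, S(21,16) = 809944464.

1204909218331, 149304004500, 13087462580, 809944464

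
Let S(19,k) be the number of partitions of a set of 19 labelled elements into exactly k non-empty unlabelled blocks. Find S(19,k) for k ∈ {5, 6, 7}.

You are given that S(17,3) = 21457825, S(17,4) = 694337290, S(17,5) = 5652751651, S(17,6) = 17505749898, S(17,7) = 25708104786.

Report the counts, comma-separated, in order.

147589284710, 693081601779, 1492924634839

i=18: T(18,4)=21457825+4·694337290=2798806985 | T(18,5)=694337290+5·5652751651=28958095545 | T(18,6)=5652751651+6·17505749898=110687251039 | T(18,7)=17505749898+7·25708104786=197462483400
i=19: T(19,5)=2798806985+5·28958095545=147589284710 | T(19,6)=28958095545+6·110687251039=693081601779 | T(19,7)=110687251039+7·197462483400=1492924634839
Read S(19,5) = 147589284710, S(19,6) = 693081601779, S(19,7) = 1492924634839.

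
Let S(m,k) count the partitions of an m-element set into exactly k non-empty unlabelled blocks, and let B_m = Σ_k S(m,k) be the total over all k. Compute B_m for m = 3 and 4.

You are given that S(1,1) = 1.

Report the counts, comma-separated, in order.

@2  (2,1):1·1+0→1, (2,2):0·2+1→1
@3  (3,1):1·1+0→1, (3,2):1·2+1→3, (3,3):0·3+1→1
@4  (4,1):1·1+0→1, (4,2):3·2+1→7, (4,3):1·3+3→6, (4,4):0·4+1→1
B_3 = ΣS(3,k) = 1+3+1 = 5
B_4 = ΣS(4,k) = 1+7+6+1 = 15

5, 15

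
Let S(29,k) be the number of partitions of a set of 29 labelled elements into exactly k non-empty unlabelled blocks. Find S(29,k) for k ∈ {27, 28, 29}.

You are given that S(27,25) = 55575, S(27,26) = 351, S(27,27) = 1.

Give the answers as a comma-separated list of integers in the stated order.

[28] T[28,26]:26*351+55575=64701 · T[28,27]:27*1+351=378 · T[28,28]:28*0+1=1
[29] T[29,27]:27*378+64701=74907 · T[29,28]:28*1+378=406 · T[29,29]:29*0+1=1
Read S(29,27) = 74907, S(29,28) = 406, S(29,29) = 1.

74907, 406, 1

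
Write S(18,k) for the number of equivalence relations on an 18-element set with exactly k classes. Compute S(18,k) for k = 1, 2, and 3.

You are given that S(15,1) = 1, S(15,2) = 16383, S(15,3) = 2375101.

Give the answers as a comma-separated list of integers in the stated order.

r16: T_16,1=1×1+0=1; T_16,2=2×16383+1=32767; T_16,3=3×2375101+16383=7141686
r17: T_17,1=1×1+0=1; T_17,2=2×32767+1=65535; T_17,3=3×7141686+32767=21457825
r18: T_18,1=1×1+0=1; T_18,2=2×65535+1=131071; T_18,3=3×21457825+65535=64439010
Read S(18,1) = 1, S(18,2) = 131071, S(18,3) = 64439010.

1, 131071, 64439010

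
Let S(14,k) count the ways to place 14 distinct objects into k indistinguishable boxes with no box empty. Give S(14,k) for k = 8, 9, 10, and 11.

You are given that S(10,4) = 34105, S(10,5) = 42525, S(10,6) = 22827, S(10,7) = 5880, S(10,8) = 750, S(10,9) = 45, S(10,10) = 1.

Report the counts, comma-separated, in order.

20912320, 5135130, 752752, 66066

[11] T[11,5]:5*42525+34105=246730 · T[11,6]:6*22827+42525=179487 · T[11,7]:7*5880+22827=63987 · T[11,8]:8*750+5880=11880 · T[11,9]:9*45+750=1155 · T[11,10]:10*1+45=55 · T[11,11]:11*0+1=1
[12] T[12,6]:6*179487+246730=1323652 · T[12,7]:7*63987+179487=627396 · T[12,8]:8*11880+63987=159027 · T[12,9]:9*1155+11880=22275 · T[12,10]:10*55+1155=1705 · T[12,11]:11*1+55=66
[13] T[13,7]:7*627396+1323652=5715424 · T[13,8]:8*159027+627396=1899612 · T[13,9]:9*22275+159027=359502 · T[13,10]:10*1705+22275=39325 · T[13,11]:11*66+1705=2431
[14] T[14,8]:8*1899612+5715424=20912320 · T[14,9]:9*359502+1899612=5135130 · T[14,10]:10*39325+359502=752752 · T[14,11]:11*2431+39325=66066
Read S(14,8) = 20912320, S(14,9) = 5135130, S(14,10) = 752752, S(14,11) = 66066.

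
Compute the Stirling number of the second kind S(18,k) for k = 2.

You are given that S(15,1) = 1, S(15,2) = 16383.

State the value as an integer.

r16: T_16,1=1×1+0=1; T_16,2=2×16383+1=32767
r17: T_17,1=1×1+0=1; T_17,2=2×32767+1=65535
r18: T_18,2=2×65535+1=131071
Read S(18,2) = 131071.

131071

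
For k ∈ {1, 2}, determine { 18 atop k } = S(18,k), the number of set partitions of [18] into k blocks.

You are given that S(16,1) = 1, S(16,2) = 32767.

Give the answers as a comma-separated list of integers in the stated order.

r17: T_17,1=1×1+0=1; T_17,2=2×32767+1=65535
r18: T_18,1=1×1+0=1; T_18,2=2×65535+1=131071
Read S(18,1) = 1, S(18,2) = 131071.

1, 131071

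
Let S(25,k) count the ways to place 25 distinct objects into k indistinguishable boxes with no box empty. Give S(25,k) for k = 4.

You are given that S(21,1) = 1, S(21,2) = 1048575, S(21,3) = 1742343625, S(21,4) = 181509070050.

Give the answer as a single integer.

[22] T[22,1]:1*1+0=1 · T[22,2]:2*1048575+1=2097151 · T[22,3]:3*1742343625+1048575=5228079450 · T[22,4]:4*181509070050+1742343625=727778623825
[23] T[23,2]:2*2097151+1=4194303 · T[23,3]:3*5228079450+2097151=15686335501 · T[23,4]:4*727778623825+5228079450=2916342574750
[24] T[24,3]:3*15686335501+4194303=47063200806 · T[24,4]:4*2916342574750+15686335501=11681056634501
[25] T[25,4]:4*11681056634501+47063200806=46771289738810
Read S(25,4) = 46771289738810.

46771289738810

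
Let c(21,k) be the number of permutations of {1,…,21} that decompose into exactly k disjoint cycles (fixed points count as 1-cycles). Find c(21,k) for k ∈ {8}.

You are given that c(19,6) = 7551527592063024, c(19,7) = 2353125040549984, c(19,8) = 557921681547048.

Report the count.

[20] T[20,7]:19*2353125040549984+7551527592063024=52260903362512720 · T[20,8]:19*557921681547048+2353125040549984=12953636989943896
[21] T[21,8]:20*12953636989943896+52260903362512720=311333643161390640
Read c(21,8) = 311333643161390640.

311333643161390640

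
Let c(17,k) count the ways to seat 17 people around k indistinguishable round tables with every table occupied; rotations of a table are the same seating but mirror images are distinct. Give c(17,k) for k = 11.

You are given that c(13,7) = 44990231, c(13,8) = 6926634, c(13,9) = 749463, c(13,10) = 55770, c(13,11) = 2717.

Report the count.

2185031420

[14] T[14,8]:13*6926634+44990231=135036473 · T[14,9]:13*749463+6926634=16669653 · T[14,10]:13*55770+749463=1474473 · T[14,11]:13*2717+55770=91091
[15] T[15,9]:14*16669653+135036473=368411615 · T[15,10]:14*1474473+16669653=37312275 · T[15,11]:14*91091+1474473=2749747
[16] T[16,10]:15*37312275+368411615=928095740 · T[16,11]:15*2749747+37312275=78558480
[17] T[17,11]:16*78558480+928095740=2185031420
Read c(17,11) = 2185031420.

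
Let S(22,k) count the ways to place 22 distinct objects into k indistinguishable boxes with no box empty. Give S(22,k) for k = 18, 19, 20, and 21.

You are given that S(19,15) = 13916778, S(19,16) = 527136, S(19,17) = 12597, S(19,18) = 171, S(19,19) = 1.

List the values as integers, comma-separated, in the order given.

53374629, 1389850, 23485, 231

i=20: T(20,16)=13916778+16·527136=22350954 | T(20,17)=527136+17·12597=741285 | T(20,18)=12597+18·171=15675 | T(20,19)=171+19·1=190 | T(20,20)=1+20·0=1
i=21: T(21,17)=22350954+17·741285=34952799 | T(21,18)=741285+18·15675=1023435 | T(21,19)=15675+19·190=19285 | T(21,20)=190+20·1=210 | T(21,21)=1+21·0=1
i=22: T(22,18)=34952799+18·1023435=53374629 | T(22,19)=1023435+19·19285=1389850 | T(22,20)=19285+20·210=23485 | T(22,21)=210+21·1=231
Read S(22,18) = 53374629, S(22,19) = 1389850, S(22,20) = 23485, S(22,21) = 231.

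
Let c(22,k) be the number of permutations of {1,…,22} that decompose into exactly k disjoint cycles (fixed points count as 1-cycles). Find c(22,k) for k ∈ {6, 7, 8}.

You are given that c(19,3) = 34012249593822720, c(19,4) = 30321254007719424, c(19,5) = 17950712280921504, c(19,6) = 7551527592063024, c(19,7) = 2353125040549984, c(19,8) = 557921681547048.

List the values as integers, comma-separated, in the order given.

83637381699544802976, 28939583397335447760, 7744654310169576800

row 20: T[20][4]=19·30321254007719424+34012249593822720=610116075740491776  T[20][5]=19·17950712280921504+30321254007719424=371384787345228000  T[20][6]=19·7551527592063024+17950712280921504=161429736530118960  T[20][7]=19·2353125040549984+7551527592063024=52260903362512720  T[20][8]=19·557921681547048+2353125040549984=12953636989943896
row 21: T[21][5]=20·371384787345228000+610116075740491776=8037811822645051776  T[21][6]=20·161429736530118960+371384787345228000=3599979517947607200  T[21][7]=20·52260903362512720+161429736530118960=1206647803780373360  T[21][8]=20·12953636989943896+52260903362512720=311333643161390640
row 22: T[22][6]=21·3599979517947607200+8037811822645051776=83637381699544802976  T[22][7]=21·1206647803780373360+3599979517947607200=28939583397335447760  T[22][8]=21·311333643161390640+1206647803780373360=7744654310169576800
Read c(22,6) = 83637381699544802976, c(22,7) = 28939583397335447760, c(22,8) = 7744654310169576800.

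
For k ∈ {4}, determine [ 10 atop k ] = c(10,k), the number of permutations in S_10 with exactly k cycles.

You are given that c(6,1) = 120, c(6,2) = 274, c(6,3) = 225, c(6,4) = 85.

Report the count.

[7] T[7,1]:6*120+0=720 · T[7,2]:6*274+120=1764 · T[7,3]:6*225+274=1624 · T[7,4]:6*85+225=735
[8] T[8,2]:7*1764+720=13068 · T[8,3]:7*1624+1764=13132 · T[8,4]:7*735+1624=6769
[9] T[9,3]:8*13132+13068=118124 · T[9,4]:8*6769+13132=67284
[10] T[10,4]:9*67284+118124=723680
Read c(10,4) = 723680.

723680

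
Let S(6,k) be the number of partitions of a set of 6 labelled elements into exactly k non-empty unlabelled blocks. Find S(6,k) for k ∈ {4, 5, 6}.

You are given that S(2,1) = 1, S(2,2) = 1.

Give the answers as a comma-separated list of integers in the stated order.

65, 15, 1

i=3: T(3,1)=0+1·1=1 | T(3,2)=1+2·1=3 | T(3,3)=1+3·0=1
i=4: T(4,2)=1+2·3=7 | T(4,3)=3+3·1=6 | T(4,4)=1+4·0=1
i=5: T(5,3)=7+3·6=25 | T(5,4)=6+4·1=10 | T(5,5)=1+5·0=1
i=6: T(6,4)=25+4·10=65 | T(6,5)=10+5·1=15 | T(6,6)=1+6·0=1
Read S(6,4) = 65, S(6,5) = 15, S(6,6) = 1.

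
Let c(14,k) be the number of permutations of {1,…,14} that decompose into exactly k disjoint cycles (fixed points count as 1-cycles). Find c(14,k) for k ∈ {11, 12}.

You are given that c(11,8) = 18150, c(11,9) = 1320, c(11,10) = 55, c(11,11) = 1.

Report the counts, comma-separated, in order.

@12  (12,9):1320·11+18150→32670, (12,10):55·11+1320→1925, (12,11):1·11+55→66, (12,12):0·11+1→1
@13  (13,10):1925·12+32670→55770, (13,11):66·12+1925→2717, (13,12):1·12+66→78
@14  (14,11):2717·13+55770→91091, (14,12):78·13+2717→3731
Read c(14,11) = 91091, c(14,12) = 3731.

91091, 3731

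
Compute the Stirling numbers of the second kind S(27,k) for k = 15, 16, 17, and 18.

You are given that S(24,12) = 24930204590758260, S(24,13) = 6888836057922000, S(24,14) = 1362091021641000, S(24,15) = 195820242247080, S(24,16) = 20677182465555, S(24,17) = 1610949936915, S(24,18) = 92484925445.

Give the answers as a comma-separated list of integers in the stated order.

1834634071262848260, 294063066070824960, 35569317763922670, 3270191625210510

r25: T_25,13=13×6888836057922000+24930204590758260=114485073343744260; T_25,14=14×1362091021641000+6888836057922000=25958110360896000; T_25,15=15×195820242247080+1362091021641000=4299394655347200; T_25,16=16×20677182465555+195820242247080=526655161695960; T_25,17=17×1610949936915+20677182465555=48063331393110; T_25,18=18×92484925445+1610949936915=3275678594925
r26: T_26,14=14×25958110360896000+114485073343744260=477898618396288260; T_26,15=15×4299394655347200+25958110360896000=90449030191104000; T_26,16=16×526655161695960+4299394655347200=12725877242482560; T_26,17=17×48063331393110+526655161695960=1343731795378830; T_26,18=18×3275678594925+48063331393110=107025546101760
r27: T_27,15=15×90449030191104000+477898618396288260=1834634071262848260; T_27,16=16×12725877242482560+90449030191104000=294063066070824960; T_27,17=17×1343731795378830+12725877242482560=35569317763922670; T_27,18=18×107025546101760+1343731795378830=3270191625210510
Read S(27,15) = 1834634071262848260, S(27,16) = 294063066070824960, S(27,17) = 35569317763922670, S(27,18) = 3270191625210510.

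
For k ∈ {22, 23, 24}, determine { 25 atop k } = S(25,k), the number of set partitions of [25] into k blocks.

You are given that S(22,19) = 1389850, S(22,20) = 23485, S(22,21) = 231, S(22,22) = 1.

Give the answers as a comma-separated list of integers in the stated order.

3200450, 40250, 300

[23] T[23,20]:20*23485+1389850=1859550 · T[23,21]:21*231+23485=28336 · T[23,22]:22*1+231=253 · T[23,23]:23*0+1=1
[24] T[24,21]:21*28336+1859550=2454606 · T[24,22]:22*253+28336=33902 · T[24,23]:23*1+253=276 · T[24,24]:24*0+1=1
[25] T[25,22]:22*33902+2454606=3200450 · T[25,23]:23*276+33902=40250 · T[25,24]:24*1+276=300
Read S(25,22) = 3200450, S(25,23) = 40250, S(25,24) = 300.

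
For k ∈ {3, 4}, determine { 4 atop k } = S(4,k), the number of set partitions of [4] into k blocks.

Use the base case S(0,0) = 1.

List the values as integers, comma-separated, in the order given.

6, 1

row 1: T[1][1]=1·0+1=1
row 2: T[2][1]=1·1+0=1  T[2][2]=2·0+1=1
row 3: T[3][2]=2·1+1=3  T[3][3]=3·0+1=1
row 4: T[4][3]=3·1+3=6  T[4][4]=4·0+1=1
Read S(4,3) = 6, S(4,4) = 1.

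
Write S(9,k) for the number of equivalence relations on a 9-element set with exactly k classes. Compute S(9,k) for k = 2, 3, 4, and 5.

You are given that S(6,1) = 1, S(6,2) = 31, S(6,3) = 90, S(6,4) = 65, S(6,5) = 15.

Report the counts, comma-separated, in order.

255, 3025, 7770, 6951

row 7: T[7][1]=1·1+0=1  T[7][2]=2·31+1=63  T[7][3]=3·90+31=301  T[7][4]=4·65+90=350  T[7][5]=5·15+65=140
row 8: T[8][1]=1·1+0=1  T[8][2]=2·63+1=127  T[8][3]=3·301+63=966  T[8][4]=4·350+301=1701  T[8][5]=5·140+350=1050
row 9: T[9][2]=2·127+1=255  T[9][3]=3·966+127=3025  T[9][4]=4·1701+966=7770  T[9][5]=5·1050+1701=6951
Read S(9,2) = 255, S(9,3) = 3025, S(9,4) = 7770, S(9,5) = 6951.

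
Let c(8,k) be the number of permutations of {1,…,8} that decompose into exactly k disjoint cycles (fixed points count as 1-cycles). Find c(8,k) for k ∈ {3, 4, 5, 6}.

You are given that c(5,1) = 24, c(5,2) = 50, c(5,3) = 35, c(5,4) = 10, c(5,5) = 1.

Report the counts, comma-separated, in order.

r6: T_6,1=5×24+0=120; T_6,2=5×50+24=274; T_6,3=5×35+50=225; T_6,4=5×10+35=85; T_6,5=5×1+10=15; T_6,6=5×0+1=1
r7: T_7,2=6×274+120=1764; T_7,3=6×225+274=1624; T_7,4=6×85+225=735; T_7,5=6×15+85=175; T_7,6=6×1+15=21
r8: T_8,3=7×1624+1764=13132; T_8,4=7×735+1624=6769; T_8,5=7×175+735=1960; T_8,6=7×21+175=322
Read c(8,3) = 13132, c(8,4) = 6769, c(8,5) = 1960, c(8,6) = 322.

13132, 6769, 1960, 322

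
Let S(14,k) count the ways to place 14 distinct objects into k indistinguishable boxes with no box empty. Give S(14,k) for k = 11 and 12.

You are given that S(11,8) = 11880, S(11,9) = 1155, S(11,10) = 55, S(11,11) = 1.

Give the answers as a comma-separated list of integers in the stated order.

66066, 3367

row 12: T[12][9]=9·1155+11880=22275  T[12][10]=10·55+1155=1705  T[12][11]=11·1+55=66  T[12][12]=12·0+1=1
row 13: T[13][10]=10·1705+22275=39325  T[13][11]=11·66+1705=2431  T[13][12]=12·1+66=78
row 14: T[14][11]=11·2431+39325=66066  T[14][12]=12·78+2431=3367
Read S(14,11) = 66066, S(14,12) = 3367.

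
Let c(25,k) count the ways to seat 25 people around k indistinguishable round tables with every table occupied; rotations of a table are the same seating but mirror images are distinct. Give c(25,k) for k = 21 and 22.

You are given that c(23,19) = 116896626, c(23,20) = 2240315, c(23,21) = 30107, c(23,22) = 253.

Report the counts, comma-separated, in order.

238810495, 3795000

r24: T_24,20=23×2240315+116896626=168423871; T_24,21=23×30107+2240315=2932776; T_24,22=23×253+30107=35926
r25: T_25,21=24×2932776+168423871=238810495; T_25,22=24×35926+2932776=3795000
Read c(25,21) = 238810495, c(25,22) = 3795000.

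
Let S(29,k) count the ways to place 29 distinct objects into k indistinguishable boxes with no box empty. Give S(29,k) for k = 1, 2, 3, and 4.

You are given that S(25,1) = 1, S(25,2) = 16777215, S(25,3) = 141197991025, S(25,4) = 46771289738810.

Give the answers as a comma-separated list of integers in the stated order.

[26] T[26,1]:1*1+0=1 · T[26,2]:2*16777215+1=33554431 · T[26,3]:3*141197991025+16777215=423610750290 · T[26,4]:4*46771289738810+141197991025=187226356946265
[27] T[27,1]:1*1+0=1 · T[27,2]:2*33554431+1=67108863 · T[27,3]:3*423610750290+33554431=1270865805301 · T[27,4]:4*187226356946265+423610750290=749329038535350
[28] T[28,1]:1*1+0=1 · T[28,2]:2*67108863+1=134217727 · T[28,3]:3*1270865805301+67108863=3812664524766 · T[28,4]:4*749329038535350+1270865805301=2998587019946701
[29] T[29,1]:1*1+0=1 · T[29,2]:2*134217727+1=268435455 · T[29,3]:3*3812664524766+134217727=11438127792025 · T[29,4]:4*2998587019946701+3812664524766=11998160744311570
Read S(29,1) = 1, S(29,2) = 268435455, S(29,3) = 11438127792025, S(29,4) = 11998160744311570.

1, 268435455, 11438127792025, 11998160744311570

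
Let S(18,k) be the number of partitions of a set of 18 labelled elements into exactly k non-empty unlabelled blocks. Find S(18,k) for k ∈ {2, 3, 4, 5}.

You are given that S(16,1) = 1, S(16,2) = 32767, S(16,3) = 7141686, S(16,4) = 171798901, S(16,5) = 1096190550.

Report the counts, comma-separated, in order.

[17] T[17,1]:1*1+0=1 · T[17,2]:2*32767+1=65535 · T[17,3]:3*7141686+32767=21457825 · T[17,4]:4*171798901+7141686=694337290 · T[17,5]:5*1096190550+171798901=5652751651
[18] T[18,2]:2*65535+1=131071 · T[18,3]:3*21457825+65535=64439010 · T[18,4]:4*694337290+21457825=2798806985 · T[18,5]:5*5652751651+694337290=28958095545
Read S(18,2) = 131071, S(18,3) = 64439010, S(18,4) = 2798806985, S(18,5) = 28958095545.

131071, 64439010, 2798806985, 28958095545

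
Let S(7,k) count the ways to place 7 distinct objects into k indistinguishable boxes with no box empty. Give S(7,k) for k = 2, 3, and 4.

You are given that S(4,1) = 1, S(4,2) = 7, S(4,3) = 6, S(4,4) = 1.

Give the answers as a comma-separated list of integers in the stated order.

63, 301, 350

[5] T[5,1]:1*1+0=1 · T[5,2]:2*7+1=15 · T[5,3]:3*6+7=25 · T[5,4]:4*1+6=10
[6] T[6,1]:1*1+0=1 · T[6,2]:2*15+1=31 · T[6,3]:3*25+15=90 · T[6,4]:4*10+25=65
[7] T[7,2]:2*31+1=63 · T[7,3]:3*90+31=301 · T[7,4]:4*65+90=350
Read S(7,2) = 63, S(7,3) = 301, S(7,4) = 350.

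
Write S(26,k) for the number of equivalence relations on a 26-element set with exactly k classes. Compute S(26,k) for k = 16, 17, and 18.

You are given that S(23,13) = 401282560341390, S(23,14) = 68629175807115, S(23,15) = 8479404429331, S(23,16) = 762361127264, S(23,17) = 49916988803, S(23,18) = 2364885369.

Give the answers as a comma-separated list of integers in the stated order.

12725877242482560, 1343731795378830, 107025546101760

r24: T_24,14=14×68629175807115+401282560341390=1362091021641000; T_24,15=15×8479404429331+68629175807115=195820242247080; T_24,16=16×762361127264+8479404429331=20677182465555; T_24,17=17×49916988803+762361127264=1610949936915; T_24,18=18×2364885369+49916988803=92484925445
r25: T_25,15=15×195820242247080+1362091021641000=4299394655347200; T_25,16=16×20677182465555+195820242247080=526655161695960; T_25,17=17×1610949936915+20677182465555=48063331393110; T_25,18=18×92484925445+1610949936915=3275678594925
r26: T_26,16=16×526655161695960+4299394655347200=12725877242482560; T_26,17=17×48063331393110+526655161695960=1343731795378830; T_26,18=18×3275678594925+48063331393110=107025546101760
Read S(26,16) = 12725877242482560, S(26,17) = 1343731795378830, S(26,18) = 107025546101760.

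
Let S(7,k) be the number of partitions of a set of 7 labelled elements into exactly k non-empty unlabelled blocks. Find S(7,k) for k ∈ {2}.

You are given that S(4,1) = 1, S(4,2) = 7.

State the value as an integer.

63

i=5: T(5,1)=0+1·1=1 | T(5,2)=1+2·7=15
i=6: T(6,1)=0+1·1=1 | T(6,2)=1+2·15=31
i=7: T(7,2)=1+2·31=63
Read S(7,2) = 63.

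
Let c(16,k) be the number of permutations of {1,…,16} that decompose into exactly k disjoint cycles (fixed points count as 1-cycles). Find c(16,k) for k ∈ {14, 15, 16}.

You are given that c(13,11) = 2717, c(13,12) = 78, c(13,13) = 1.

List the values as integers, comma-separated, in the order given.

6580, 120, 1

@14  (14,12):78·13+2717→3731, (14,13):1·13+78→91, (14,14):0·13+1→1
@15  (15,13):91·14+3731→5005, (15,14):1·14+91→105, (15,15):0·14+1→1
@16  (16,14):105·15+5005→6580, (16,15):1·15+105→120, (16,16):0·15+1→1
Read c(16,14) = 6580, c(16,15) = 120, c(16,16) = 1.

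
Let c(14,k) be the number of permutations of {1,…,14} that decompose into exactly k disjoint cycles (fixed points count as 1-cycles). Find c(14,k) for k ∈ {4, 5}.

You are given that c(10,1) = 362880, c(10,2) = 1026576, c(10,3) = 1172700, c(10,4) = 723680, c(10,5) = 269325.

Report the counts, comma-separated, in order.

20313753096, 9957703756

[11] T[11,1]:10*362880+0=3628800 · T[11,2]:10*1026576+362880=10628640 · T[11,3]:10*1172700+1026576=12753576 · T[11,4]:10*723680+1172700=8409500 · T[11,5]:10*269325+723680=3416930
[12] T[12,2]:11*10628640+3628800=120543840 · T[12,3]:11*12753576+10628640=150917976 · T[12,4]:11*8409500+12753576=105258076 · T[12,5]:11*3416930+8409500=45995730
[13] T[13,3]:12*150917976+120543840=1931559552 · T[13,4]:12*105258076+150917976=1414014888 · T[13,5]:12*45995730+105258076=657206836
[14] T[14,4]:13*1414014888+1931559552=20313753096 · T[14,5]:13*657206836+1414014888=9957703756
Read c(14,4) = 20313753096, c(14,5) = 9957703756.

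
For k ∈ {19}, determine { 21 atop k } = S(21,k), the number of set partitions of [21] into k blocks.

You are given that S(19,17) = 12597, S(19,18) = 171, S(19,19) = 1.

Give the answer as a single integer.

[20] T[20,18]:18*171+12597=15675 · T[20,19]:19*1+171=190
[21] T[21,19]:19*190+15675=19285
Read S(21,19) = 19285.

19285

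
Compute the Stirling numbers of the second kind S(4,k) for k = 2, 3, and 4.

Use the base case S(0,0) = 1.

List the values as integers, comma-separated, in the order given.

@1  (1,1):0·1+1→1
@2  (2,1):1·1+0→1, (2,2):0·2+1→1
@3  (3,1):1·1+0→1, (3,2):1·2+1→3, (3,3):0·3+1→1
@4  (4,2):3·2+1→7, (4,3):1·3+3→6, (4,4):0·4+1→1
Read S(4,2) = 7, S(4,3) = 6, S(4,4) = 1.

7, 6, 1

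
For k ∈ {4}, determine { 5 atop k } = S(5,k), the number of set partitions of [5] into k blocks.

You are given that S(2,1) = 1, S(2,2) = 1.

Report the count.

10

[3] T[3,2]:2*1+1=3 · T[3,3]:3*0+1=1
[4] T[4,3]:3*1+3=6 · T[4,4]:4*0+1=1
[5] T[5,4]:4*1+6=10
Read S(5,4) = 10.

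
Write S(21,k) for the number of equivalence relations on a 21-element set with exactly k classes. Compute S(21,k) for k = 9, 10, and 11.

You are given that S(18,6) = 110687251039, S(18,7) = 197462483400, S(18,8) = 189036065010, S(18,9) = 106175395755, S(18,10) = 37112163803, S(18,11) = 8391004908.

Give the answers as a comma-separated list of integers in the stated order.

row 19: T[19][7]=7·197462483400+110687251039=1492924634839  T[19][8]=8·189036065010+197462483400=1709751003480  T[19][9]=9·106175395755+189036065010=1144614626805  T[19][10]=10·37112163803+106175395755=477297033785  T[19][11]=11·8391004908+37112163803=129413217791
row 20: T[20][8]=8·1709751003480+1492924634839=15170932662679  T[20][9]=9·1144614626805+1709751003480=12011282644725  T[20][10]=10·477297033785+1144614626805=5917584964655  T[20][11]=11·129413217791+477297033785=1900842429486
row 21: T[21][9]=9·12011282644725+15170932662679=123272476465204  T[21][10]=10·5917584964655+12011282644725=71187132291275  T[21][11]=11·1900842429486+5917584964655=26826851689001
Read S(21,9) = 123272476465204, S(21,10) = 71187132291275, S(21,11) = 26826851689001.

123272476465204, 71187132291275, 26826851689001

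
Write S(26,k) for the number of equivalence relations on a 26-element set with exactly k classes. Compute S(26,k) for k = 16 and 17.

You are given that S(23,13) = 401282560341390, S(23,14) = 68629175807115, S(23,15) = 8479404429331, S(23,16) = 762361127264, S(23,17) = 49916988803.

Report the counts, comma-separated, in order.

12725877242482560, 1343731795378830

@24  (24,14):68629175807115·14+401282560341390→1362091021641000, (24,15):8479404429331·15+68629175807115→195820242247080, (24,16):762361127264·16+8479404429331→20677182465555, (24,17):49916988803·17+762361127264→1610949936915
@25  (25,15):195820242247080·15+1362091021641000→4299394655347200, (25,16):20677182465555·16+195820242247080→526655161695960, (25,17):1610949936915·17+20677182465555→48063331393110
@26  (26,16):526655161695960·16+4299394655347200→12725877242482560, (26,17):48063331393110·17+526655161695960→1343731795378830
Read S(26,16) = 12725877242482560, S(26,17) = 1343731795378830.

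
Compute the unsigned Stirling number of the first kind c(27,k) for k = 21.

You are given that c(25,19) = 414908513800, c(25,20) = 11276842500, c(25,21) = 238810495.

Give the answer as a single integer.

1145254303050

@26  (26,20):11276842500·25+414908513800→696829576300, (26,21):238810495·25+11276842500→17247104875
@27  (27,21):17247104875·26+696829576300→1145254303050
Read c(27,21) = 1145254303050.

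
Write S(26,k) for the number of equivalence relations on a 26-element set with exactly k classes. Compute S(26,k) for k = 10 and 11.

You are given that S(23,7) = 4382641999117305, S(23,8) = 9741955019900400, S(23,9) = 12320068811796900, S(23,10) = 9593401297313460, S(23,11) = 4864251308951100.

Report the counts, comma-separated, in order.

[24] T[24,8]:8*9741955019900400+4382641999117305=82318282158320505 · T[24,9]:9*12320068811796900+9741955019900400=120622574326072500 · T[24,10]:10*9593401297313460+12320068811796900=108254081784931500 · T[24,11]:11*4864251308951100+9593401297313460=63100165695775560
[25] T[25,9]:9*120622574326072500+82318282158320505=1167921451092973005 · T[25,10]:10*108254081784931500+120622574326072500=1203163392175387500 · T[25,11]:11*63100165695775560+108254081784931500=802355904438462660
[26] T[26,10]:10*1203163392175387500+1167921451092973005=13199555372846848005 · T[26,11]:11*802355904438462660+1203163392175387500=10029078340998476760
Read S(26,10) = 13199555372846848005, S(26,11) = 10029078340998476760.

13199555372846848005, 10029078340998476760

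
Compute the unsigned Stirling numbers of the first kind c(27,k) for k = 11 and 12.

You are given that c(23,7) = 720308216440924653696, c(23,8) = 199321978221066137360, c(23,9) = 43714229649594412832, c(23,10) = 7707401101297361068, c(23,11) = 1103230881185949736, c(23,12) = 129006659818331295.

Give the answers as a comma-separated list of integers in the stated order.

i=24: T(24,8)=720308216440924653696+23·199321978221066137360=5304713715525445812976 | T(24,9)=199321978221066137360+23·43714229649594412832=1204749260161737632496 | T(24,10)=43714229649594412832+23·7707401101297361068=220984454979433717396 | T(24,11)=7707401101297361068+23·1103230881185949736=33081711368574204996 | T(24,12)=1103230881185949736+23·129006659818331295=4070384057007569521
i=25: T(25,9)=5304713715525445812976+24·1204749260161737632496=34218695959407148992880 | T(25,10)=1204749260161737632496+24·220984454979433717396=6508376179668146850000 | T(25,11)=220984454979433717396+24·33081711368574204996=1014945527825214637300 | T(25,12)=33081711368574204996+24·4070384057007569521=130770928736755873500
i=26: T(26,10)=34218695959407148992880+25·6508376179668146850000=196928100451110820242880 | T(26,11)=6508376179668146850000+25·1014945527825214637300=31882014375298512782500 | T(26,12)=1014945527825214637300+25·130770928736755873500=4284218746244111474800
i=27: T(27,11)=196928100451110820242880+26·31882014375298512782500=1025860474208872152587880 | T(27,12)=31882014375298512782500+26·4284218746244111474800=143271701777645411127300
Read c(27,11) = 1025860474208872152587880, c(27,12) = 143271701777645411127300.

1025860474208872152587880, 143271701777645411127300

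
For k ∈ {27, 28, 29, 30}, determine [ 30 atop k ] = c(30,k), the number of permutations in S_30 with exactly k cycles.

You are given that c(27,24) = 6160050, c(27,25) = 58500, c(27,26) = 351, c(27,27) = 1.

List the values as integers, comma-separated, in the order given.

11921175, 90335, 435, 1

[28] T[28,25]:27*58500+6160050=7739550 · T[28,26]:27*351+58500=67977 · T[28,27]:27*1+351=378 · T[28,28]:27*0+1=1
[29] T[29,26]:28*67977+7739550=9642906 · T[29,27]:28*378+67977=78561 · T[29,28]:28*1+378=406 · T[29,29]:28*0+1=1
[30] T[30,27]:29*78561+9642906=11921175 · T[30,28]:29*406+78561=90335 · T[30,29]:29*1+406=435 · T[30,30]:29*0+1=1
Read c(30,27) = 11921175, c(30,28) = 90335, c(30,29) = 435, c(30,30) = 1.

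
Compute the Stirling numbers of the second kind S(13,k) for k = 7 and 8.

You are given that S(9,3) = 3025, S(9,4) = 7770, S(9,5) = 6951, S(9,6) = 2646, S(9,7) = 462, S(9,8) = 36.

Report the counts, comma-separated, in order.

r10: T_10,4=4×7770+3025=34105; T_10,5=5×6951+7770=42525; T_10,6=6×2646+6951=22827; T_10,7=7×462+2646=5880; T_10,8=8×36+462=750
r11: T_11,5=5×42525+34105=246730; T_11,6=6×22827+42525=179487; T_11,7=7×5880+22827=63987; T_11,8=8×750+5880=11880
r12: T_12,6=6×179487+246730=1323652; T_12,7=7×63987+179487=627396; T_12,8=8×11880+63987=159027
r13: T_13,7=7×627396+1323652=5715424; T_13,8=8×159027+627396=1899612
Read S(13,7) = 5715424, S(13,8) = 1899612.

5715424, 1899612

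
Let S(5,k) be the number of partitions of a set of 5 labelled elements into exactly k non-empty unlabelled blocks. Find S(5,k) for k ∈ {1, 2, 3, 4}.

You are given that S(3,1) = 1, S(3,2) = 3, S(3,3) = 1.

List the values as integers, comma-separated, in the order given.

1, 15, 25, 10

i=4: T(4,1)=0+1·1=1 | T(4,2)=1+2·3=7 | T(4,3)=3+3·1=6 | T(4,4)=1+4·0=1
i=5: T(5,1)=0+1·1=1 | T(5,2)=1+2·7=15 | T(5,3)=7+3·6=25 | T(5,4)=6+4·1=10
Read S(5,1) = 1, S(5,2) = 15, S(5,3) = 25, S(5,4) = 10.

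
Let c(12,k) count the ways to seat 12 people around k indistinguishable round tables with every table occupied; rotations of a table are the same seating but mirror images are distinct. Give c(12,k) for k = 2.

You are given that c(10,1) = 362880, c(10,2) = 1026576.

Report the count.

[11] T[11,1]:10*362880+0=3628800 · T[11,2]:10*1026576+362880=10628640
[12] T[12,2]:11*10628640+3628800=120543840
Read c(12,2) = 120543840.

120543840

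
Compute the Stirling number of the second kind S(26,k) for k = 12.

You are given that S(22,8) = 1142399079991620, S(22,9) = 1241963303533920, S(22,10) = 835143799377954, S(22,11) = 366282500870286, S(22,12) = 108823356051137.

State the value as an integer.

@23  (23,9):1241963303533920·9+1142399079991620→12320068811796900, (23,10):835143799377954·10+1241963303533920→9593401297313460, (23,11):366282500870286·11+835143799377954→4864251308951100, (23,12):108823356051137·12+366282500870286→1672162773483930
@24  (24,10):9593401297313460·10+12320068811796900→108254081784931500, (24,11):4864251308951100·11+9593401297313460→63100165695775560, (24,12):1672162773483930·12+4864251308951100→24930204590758260
@25  (25,11):63100165695775560·11+108254081784931500→802355904438462660, (25,12):24930204590758260·12+63100165695775560→362262620784874680
@26  (26,12):362262620784874680·12+802355904438462660→5149507353856958820
Read S(26,12) = 5149507353856958820.

5149507353856958820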